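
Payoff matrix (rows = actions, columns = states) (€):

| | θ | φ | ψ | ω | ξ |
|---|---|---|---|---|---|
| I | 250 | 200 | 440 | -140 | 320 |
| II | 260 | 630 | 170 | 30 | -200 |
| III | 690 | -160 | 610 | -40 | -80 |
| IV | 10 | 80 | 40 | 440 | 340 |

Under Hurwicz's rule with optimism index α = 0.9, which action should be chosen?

I: 0.9·440 + 0.1·(-140) = 382
II: 0.9·630 + 0.1·(-200) = 547
III: 0.9·690 + 0.1·(-160) = 605
IV: 0.9·440 + 0.1·10 = 397
Highest Hurwicz score = 605 → III.

III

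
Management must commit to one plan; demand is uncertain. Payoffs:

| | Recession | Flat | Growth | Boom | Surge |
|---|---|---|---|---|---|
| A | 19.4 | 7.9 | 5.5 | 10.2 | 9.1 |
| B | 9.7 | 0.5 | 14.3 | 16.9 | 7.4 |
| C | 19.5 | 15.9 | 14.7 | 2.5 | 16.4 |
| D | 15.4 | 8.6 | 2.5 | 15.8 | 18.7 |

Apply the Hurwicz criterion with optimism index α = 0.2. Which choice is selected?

A: 0.2·19.4 + 0.8·5.5 = 8.28
B: 0.2·16.9 + 0.8·0.5 = 3.78
C: 0.2·19.5 + 0.8·2.5 = 5.9
D: 0.2·18.7 + 0.8·2.5 = 5.74
Highest Hurwicz score = 8.28 → A.

A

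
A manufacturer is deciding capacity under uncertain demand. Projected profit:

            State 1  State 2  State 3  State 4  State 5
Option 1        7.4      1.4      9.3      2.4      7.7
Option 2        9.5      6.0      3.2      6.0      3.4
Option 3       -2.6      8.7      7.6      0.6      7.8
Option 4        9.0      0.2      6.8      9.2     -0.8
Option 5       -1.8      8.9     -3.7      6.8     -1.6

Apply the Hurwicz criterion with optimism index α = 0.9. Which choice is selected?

Option 1: 0.9·9.3 + 0.1·1.4 = 8.51
Option 2: 0.9·9.5 + 0.1·3.2 = 8.87
Option 3: 0.9·8.7 + 0.1·(-2.6) = 7.57
Option 4: 0.9·9.2 + 0.1·(-0.8) = 8.2
Option 5: 0.9·8.9 + 0.1·(-3.7) = 7.64
Highest Hurwicz score = 8.87 → Option 2.

Option 2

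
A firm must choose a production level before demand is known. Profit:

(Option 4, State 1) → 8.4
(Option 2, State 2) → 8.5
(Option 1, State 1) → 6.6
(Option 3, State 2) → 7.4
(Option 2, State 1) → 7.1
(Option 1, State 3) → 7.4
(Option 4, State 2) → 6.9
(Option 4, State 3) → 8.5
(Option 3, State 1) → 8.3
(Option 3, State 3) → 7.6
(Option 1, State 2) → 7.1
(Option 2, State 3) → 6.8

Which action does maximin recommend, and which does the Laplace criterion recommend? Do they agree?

maximin → Option 3; laplace → Option 4 (disagree)

Row minima: Option 1=6.6, Option 2=6.8, Option 3=7.4, Option 4=6.9
Best worst-case = 7.4 → Option 3.
Row averages: Option 1=211/30, Option 2=112/15, Option 3=233/30, Option 4=119/15
Highest average = 119/15 → Option 4.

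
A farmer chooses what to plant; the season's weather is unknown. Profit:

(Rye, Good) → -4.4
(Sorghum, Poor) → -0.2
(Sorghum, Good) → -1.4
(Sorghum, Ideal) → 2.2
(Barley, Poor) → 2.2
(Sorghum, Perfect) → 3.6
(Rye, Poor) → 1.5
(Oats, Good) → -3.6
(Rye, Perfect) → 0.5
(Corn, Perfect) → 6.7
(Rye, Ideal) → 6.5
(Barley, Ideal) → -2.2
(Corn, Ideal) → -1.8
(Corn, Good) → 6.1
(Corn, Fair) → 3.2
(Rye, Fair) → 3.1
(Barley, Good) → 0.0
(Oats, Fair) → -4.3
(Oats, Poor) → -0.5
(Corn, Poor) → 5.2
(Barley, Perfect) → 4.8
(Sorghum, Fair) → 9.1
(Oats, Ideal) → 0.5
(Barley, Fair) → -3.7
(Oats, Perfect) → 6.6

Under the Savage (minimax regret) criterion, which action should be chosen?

Column bests: Poor=5.2, Fair=9.1, Good=6.1, Ideal=6.5, Perfect=6.7.
Rye regrets: 3.7, 6.0, 10.5, 0.0, 6.2 → max 10.5
Barley regrets: 3.0, 12.8, 6.1, 8.7, 1.9 → max 12.8
Corn regrets: 0.0, 5.9, 0.0, 8.3, 0.0 → max 8.3
Oats regrets: 5.7, 13.4, 9.7, 6.0, 0.1 → max 13.4
Sorghum regrets: 5.4, 0.0, 7.5, 4.3, 3.1 → max 7.5
Smallest max regret = 7.5 → Sorghum.

Sorghum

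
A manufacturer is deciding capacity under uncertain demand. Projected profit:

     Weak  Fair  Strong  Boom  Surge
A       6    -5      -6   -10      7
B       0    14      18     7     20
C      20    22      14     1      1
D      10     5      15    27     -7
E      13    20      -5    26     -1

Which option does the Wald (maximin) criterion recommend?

C

Row minima: A=-10, B=0, C=1, D=-7, E=-5
Best worst-case = 1 → C.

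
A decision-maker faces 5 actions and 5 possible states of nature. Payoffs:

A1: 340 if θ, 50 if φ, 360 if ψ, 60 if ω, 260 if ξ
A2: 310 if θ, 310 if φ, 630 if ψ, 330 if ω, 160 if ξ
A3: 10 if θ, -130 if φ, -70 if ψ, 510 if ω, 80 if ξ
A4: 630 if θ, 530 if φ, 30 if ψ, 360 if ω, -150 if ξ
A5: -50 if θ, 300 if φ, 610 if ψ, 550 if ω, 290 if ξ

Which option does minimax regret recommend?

Column bests: θ=630, φ=530, ψ=630, ω=550, ξ=290.
A1 regrets: 290, 480, 270, 490, 30 → max 490
A2 regrets: 320, 220, 0, 220, 130 → max 320
A3 regrets: 620, 660, 700, 40, 210 → max 700
A4 regrets: 0, 0, 600, 190, 440 → max 600
A5 regrets: 680, 230, 20, 0, 0 → max 680
Smallest max regret = 320 → A2.

A2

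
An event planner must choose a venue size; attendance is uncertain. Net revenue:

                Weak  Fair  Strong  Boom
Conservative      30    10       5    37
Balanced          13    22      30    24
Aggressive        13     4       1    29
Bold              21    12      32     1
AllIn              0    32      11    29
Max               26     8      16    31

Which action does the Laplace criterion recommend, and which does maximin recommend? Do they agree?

laplace → Balanced; maximin → Balanced (agree)

Row averages: Conservative=20.5, Balanced=22.25, Aggressive=11.75, Bold=16.5, AllIn=18, Max=20.25
Highest average = 22.25 → Balanced.
Row minima: Conservative=5, Balanced=13, Aggressive=1, Bold=1, AllIn=0, Max=8
Best worst-case = 13 → Balanced.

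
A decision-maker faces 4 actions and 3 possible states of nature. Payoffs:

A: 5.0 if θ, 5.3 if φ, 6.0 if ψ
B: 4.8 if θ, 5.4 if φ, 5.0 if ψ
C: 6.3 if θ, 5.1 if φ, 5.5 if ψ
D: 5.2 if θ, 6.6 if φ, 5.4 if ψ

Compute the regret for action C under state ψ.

0.5

Best payoff under ψ is 6.0.
Regret = 6.0 − 5.5 = 0.5.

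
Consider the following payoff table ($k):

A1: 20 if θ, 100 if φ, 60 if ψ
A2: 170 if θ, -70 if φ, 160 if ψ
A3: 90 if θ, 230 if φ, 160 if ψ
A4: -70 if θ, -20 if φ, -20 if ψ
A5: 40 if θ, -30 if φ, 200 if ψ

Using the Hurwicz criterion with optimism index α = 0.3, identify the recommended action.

A1: 0.3·100 + 0.7·20 = 44
A2: 0.3·170 + 0.7·(-70) = 2
A3: 0.3·230 + 0.7·90 = 132
A4: 0.3·(-20) + 0.7·(-70) = -55
A5: 0.3·200 + 0.7·(-30) = 39
Highest Hurwicz score = 132 → A3.

A3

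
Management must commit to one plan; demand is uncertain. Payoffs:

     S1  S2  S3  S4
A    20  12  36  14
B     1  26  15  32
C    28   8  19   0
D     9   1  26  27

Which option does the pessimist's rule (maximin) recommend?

A

Row minima: A=12, B=1, C=0, D=1
Best worst-case = 12 → A.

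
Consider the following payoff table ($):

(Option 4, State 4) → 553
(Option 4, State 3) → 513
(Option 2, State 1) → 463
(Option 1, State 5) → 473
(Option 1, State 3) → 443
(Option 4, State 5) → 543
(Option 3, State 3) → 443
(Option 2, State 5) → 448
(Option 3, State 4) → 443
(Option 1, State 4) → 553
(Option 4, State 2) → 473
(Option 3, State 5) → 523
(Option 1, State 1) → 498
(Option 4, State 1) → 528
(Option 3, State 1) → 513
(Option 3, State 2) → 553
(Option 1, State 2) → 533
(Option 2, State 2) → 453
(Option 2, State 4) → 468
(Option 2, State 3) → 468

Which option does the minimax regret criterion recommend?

Option 1

Column bests: State 1=528, State 2=553, State 3=513, State 4=553, State 5=543.
Option 1 regrets: 30, 20, 70, 0, 70 → max 70
Option 2 regrets: 65, 100, 45, 85, 95 → max 100
Option 3 regrets: 15, 0, 70, 110, 20 → max 110
Option 4 regrets: 0, 80, 0, 0, 0 → max 80
Smallest max regret = 70 → Option 1.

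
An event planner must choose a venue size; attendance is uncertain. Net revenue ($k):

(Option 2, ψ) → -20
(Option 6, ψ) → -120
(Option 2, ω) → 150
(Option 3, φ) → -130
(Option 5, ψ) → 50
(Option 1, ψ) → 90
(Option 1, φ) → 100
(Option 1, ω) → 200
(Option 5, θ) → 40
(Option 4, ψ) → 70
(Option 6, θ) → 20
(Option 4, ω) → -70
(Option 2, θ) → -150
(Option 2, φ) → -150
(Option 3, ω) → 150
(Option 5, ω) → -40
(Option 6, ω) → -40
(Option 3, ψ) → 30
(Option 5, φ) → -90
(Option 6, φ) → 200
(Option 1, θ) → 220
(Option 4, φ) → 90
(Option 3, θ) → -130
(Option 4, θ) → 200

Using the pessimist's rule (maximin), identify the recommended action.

Option 1

Row minima: Option 1=90, Option 2=-150, Option 3=-130, Option 4=-70, Option 5=-90, Option 6=-120
Best worst-case = 90 → Option 1.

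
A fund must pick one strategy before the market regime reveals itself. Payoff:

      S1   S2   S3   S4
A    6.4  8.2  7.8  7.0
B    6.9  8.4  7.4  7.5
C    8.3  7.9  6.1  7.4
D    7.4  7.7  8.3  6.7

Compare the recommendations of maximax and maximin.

maximax → B; maximin → B (agree)

Row maxima: A=8.2, B=8.4, C=8.3, D=8.3
Best best-case = 8.4 → B.
Row minima: A=6.4, B=6.9, C=6.1, D=6.7
Best worst-case = 6.9 → B.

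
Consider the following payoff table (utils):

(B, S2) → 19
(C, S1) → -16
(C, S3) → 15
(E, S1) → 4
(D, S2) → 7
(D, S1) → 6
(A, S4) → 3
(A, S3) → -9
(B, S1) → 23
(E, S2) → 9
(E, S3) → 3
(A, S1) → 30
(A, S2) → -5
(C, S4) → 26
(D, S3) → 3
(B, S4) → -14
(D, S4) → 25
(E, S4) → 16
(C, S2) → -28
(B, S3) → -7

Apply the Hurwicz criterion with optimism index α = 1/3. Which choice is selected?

D

A: 1/3·30 + 2/3·(-9) = 4
B: 1/3·23 + 2/3·(-14) = -5/3
C: 1/3·26 + 2/3·(-28) = -10
D: 1/3·25 + 2/3·3 = 31/3
E: 1/3·16 + 2/3·3 = 22/3
Highest Hurwicz score = 31/3 → D.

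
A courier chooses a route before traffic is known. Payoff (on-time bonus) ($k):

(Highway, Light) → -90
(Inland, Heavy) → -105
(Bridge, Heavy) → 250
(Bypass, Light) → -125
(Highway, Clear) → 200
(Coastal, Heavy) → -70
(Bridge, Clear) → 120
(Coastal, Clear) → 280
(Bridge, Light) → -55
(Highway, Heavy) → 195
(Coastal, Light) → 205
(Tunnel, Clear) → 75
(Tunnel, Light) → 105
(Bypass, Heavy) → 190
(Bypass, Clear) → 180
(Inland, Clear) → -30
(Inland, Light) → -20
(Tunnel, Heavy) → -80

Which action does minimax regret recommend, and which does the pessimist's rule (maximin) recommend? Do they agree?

Column bests: Clear=280, Light=205, Heavy=250.
Inland regrets: 310, 225, 355 → max 355
Coastal regrets: 0, 0, 320 → max 320
Highway regrets: 80, 295, 55 → max 295
Bridge regrets: 160, 260, 0 → max 260
Tunnel regrets: 205, 100, 330 → max 330
Bypass regrets: 100, 330, 60 → max 330
Smallest max regret = 260 → Bridge.
Row minima: Inland=-105, Coastal=-70, Highway=-90, Bridge=-55, Tunnel=-80, Bypass=-125
Best worst-case = -55 → Bridge.

minimax regret → Bridge; maximin → Bridge (agree)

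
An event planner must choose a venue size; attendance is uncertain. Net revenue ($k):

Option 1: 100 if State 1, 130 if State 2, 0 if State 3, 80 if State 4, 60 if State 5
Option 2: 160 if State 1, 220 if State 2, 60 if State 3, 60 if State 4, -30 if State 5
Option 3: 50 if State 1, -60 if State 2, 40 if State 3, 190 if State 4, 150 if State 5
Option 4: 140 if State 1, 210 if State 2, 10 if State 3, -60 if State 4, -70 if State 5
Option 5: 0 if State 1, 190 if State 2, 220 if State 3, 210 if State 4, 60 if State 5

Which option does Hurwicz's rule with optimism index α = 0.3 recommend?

Option 5

Option 1: 0.3·130 + 0.7·0 = 39
Option 2: 0.3·220 + 0.7·(-30) = 45
Option 3: 0.3·190 + 0.7·(-60) = 15
Option 4: 0.3·210 + 0.7·(-70) = 14
Option 5: 0.3·220 + 0.7·0 = 66
Highest Hurwicz score = 66 → Option 5.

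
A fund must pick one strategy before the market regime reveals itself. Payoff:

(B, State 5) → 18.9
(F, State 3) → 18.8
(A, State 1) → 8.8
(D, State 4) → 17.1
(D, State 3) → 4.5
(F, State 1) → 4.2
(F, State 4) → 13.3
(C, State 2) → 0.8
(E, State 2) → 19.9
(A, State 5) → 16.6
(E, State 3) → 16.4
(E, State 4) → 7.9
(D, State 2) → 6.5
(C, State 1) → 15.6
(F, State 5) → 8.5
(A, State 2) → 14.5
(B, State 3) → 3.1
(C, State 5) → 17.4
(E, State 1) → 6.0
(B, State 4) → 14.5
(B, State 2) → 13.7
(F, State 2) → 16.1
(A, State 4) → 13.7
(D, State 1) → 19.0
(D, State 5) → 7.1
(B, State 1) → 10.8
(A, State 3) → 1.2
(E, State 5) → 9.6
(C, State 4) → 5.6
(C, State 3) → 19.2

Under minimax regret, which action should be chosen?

E

Column bests: State 1=19.0, State 2=19.9, State 3=19.2, State 4=17.1, State 5=18.9.
A regrets: 10.2, 5.4, 18.0, 3.4, 2.3 → max 18.0
B regrets: 8.2, 6.2, 16.1, 2.6, 0.0 → max 16.1
C regrets: 3.4, 19.1, 0.0, 11.5, 1.5 → max 19.1
D regrets: 0.0, 13.4, 14.7, 0.0, 11.8 → max 14.7
E regrets: 13.0, 0.0, 2.8, 9.2, 9.3 → max 13.0
F regrets: 14.8, 3.8, 0.4, 3.8, 10.4 → max 14.8
Smallest max regret = 13.0 → E.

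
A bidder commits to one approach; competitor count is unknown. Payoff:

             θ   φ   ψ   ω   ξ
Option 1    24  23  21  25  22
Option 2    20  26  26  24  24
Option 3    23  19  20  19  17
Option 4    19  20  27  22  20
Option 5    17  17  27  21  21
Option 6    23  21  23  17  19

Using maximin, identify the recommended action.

Row minima: Option 1=21, Option 2=20, Option 3=17, Option 4=19, Option 5=17, Option 6=17
Best worst-case = 21 → Option 1.

Option 1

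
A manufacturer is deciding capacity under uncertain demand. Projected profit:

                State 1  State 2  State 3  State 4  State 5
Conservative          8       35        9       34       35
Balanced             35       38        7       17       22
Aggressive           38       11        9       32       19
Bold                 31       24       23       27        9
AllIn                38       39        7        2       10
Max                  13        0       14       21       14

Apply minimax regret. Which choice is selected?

Balanced

Column bests: State 1=38, State 2=39, State 3=23, State 4=34, State 5=35.
Conservative regrets: 30, 4, 14, 0, 0 → max 30
Balanced regrets: 3, 1, 16, 17, 13 → max 17
Aggressive regrets: 0, 28, 14, 2, 16 → max 28
Bold regrets: 7, 15, 0, 7, 26 → max 26
AllIn regrets: 0, 0, 16, 32, 25 → max 32
Max regrets: 25, 39, 9, 13, 21 → max 39
Smallest max regret = 17 → Balanced.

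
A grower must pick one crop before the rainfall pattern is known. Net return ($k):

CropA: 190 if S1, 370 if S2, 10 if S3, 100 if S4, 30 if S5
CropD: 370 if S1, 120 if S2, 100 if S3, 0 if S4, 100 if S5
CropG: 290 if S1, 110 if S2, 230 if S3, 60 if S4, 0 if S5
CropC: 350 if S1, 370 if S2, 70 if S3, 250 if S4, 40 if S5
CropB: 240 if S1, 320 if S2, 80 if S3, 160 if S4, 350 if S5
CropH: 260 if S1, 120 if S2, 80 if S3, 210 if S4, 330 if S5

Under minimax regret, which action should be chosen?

CropB

Column bests: S1=370, S2=370, S3=230, S4=250, S5=350.
CropA regrets: 180, 0, 220, 150, 320 → max 320
CropD regrets: 0, 250, 130, 250, 250 → max 250
CropG regrets: 80, 260, 0, 190, 350 → max 350
CropC regrets: 20, 0, 160, 0, 310 → max 310
CropB regrets: 130, 50, 150, 90, 0 → max 150
CropH regrets: 110, 250, 150, 40, 20 → max 250
Smallest max regret = 150 → CropB.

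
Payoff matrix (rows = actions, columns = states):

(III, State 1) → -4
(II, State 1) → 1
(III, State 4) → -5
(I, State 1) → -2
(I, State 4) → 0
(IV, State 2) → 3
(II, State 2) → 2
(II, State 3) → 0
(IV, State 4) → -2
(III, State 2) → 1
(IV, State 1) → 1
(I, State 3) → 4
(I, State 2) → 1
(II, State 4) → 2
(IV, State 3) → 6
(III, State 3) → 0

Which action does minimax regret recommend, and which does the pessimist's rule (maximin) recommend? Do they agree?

Column bests: State 1=1, State 2=3, State 3=6, State 4=2.
I regrets: 3, 2, 2, 2 → max 3
II regrets: 0, 1, 6, 0 → max 6
III regrets: 5, 2, 6, 7 → max 7
IV regrets: 0, 0, 0, 4 → max 4
Smallest max regret = 3 → I.
Row minima: I=-2, II=0, III=-5, IV=-2
Best worst-case = 0 → II.

minimax regret → I; maximin → II (disagree)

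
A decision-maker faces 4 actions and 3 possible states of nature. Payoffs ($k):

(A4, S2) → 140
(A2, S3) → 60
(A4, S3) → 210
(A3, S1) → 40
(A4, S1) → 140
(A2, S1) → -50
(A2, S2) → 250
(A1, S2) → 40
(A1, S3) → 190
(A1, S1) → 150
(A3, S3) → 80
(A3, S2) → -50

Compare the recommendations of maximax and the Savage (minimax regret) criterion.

Row maxima: A1=190, A2=250, A3=80, A4=210
Best best-case = 250 → A2.
Column bests: S1=150, S2=250, S3=210.
A1 regrets: 0, 210, 20 → max 210
A2 regrets: 200, 0, 150 → max 200
A3 regrets: 110, 300, 130 → max 300
A4 regrets: 10, 110, 0 → max 110
Smallest max regret = 110 → A4.

maximax → A2; minimax regret → A4 (disagree)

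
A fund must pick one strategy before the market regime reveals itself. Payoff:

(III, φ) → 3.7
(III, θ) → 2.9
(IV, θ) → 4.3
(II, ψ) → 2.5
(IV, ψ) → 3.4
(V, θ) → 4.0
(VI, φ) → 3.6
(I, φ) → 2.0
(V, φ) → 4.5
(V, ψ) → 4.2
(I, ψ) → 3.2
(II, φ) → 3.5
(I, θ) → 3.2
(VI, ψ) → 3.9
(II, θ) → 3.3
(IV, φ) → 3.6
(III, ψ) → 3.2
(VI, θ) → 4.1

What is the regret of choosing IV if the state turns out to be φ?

0.9

Best payoff under φ is 4.5.
Regret = 4.5 − 3.6 = 0.9.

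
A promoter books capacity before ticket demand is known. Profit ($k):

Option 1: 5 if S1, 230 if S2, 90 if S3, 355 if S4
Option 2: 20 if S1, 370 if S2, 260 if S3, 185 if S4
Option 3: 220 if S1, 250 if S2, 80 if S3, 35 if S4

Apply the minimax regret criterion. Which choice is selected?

Option 2

Column bests: S1=220, S2=370, S3=260, S4=355.
Option 1 regrets: 215, 140, 170, 0 → max 215
Option 2 regrets: 200, 0, 0, 170 → max 200
Option 3 regrets: 0, 120, 180, 320 → max 320
Smallest max regret = 200 → Option 2.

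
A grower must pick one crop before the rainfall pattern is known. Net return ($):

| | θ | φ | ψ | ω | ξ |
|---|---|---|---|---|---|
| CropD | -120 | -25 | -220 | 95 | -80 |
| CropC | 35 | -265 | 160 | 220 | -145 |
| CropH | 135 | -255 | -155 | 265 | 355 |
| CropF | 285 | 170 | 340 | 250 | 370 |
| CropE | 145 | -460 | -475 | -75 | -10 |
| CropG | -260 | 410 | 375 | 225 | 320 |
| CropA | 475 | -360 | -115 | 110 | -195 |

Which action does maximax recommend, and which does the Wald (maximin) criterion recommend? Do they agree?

Row maxima: CropD=95, CropC=220, CropH=355, CropF=370, CropE=145, CropG=410, CropA=475
Best best-case = 475 → CropA.
Row minima: CropD=-220, CropC=-265, CropH=-255, CropF=170, CropE=-475, CropG=-260, CropA=-360
Best worst-case = 170 → CropF.

maximax → CropA; maximin → CropF (disagree)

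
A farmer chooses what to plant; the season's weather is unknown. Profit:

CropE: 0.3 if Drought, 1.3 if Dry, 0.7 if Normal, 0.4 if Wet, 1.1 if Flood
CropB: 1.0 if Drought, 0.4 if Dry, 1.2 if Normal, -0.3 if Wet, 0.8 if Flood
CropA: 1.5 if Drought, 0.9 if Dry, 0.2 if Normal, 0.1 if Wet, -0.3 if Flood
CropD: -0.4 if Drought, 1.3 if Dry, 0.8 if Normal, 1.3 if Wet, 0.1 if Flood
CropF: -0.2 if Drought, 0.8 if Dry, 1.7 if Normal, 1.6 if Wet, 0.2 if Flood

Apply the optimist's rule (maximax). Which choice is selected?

CropF

Row maxima: CropE=1.3, CropB=1.2, CropA=1.5, CropD=1.3, CropF=1.7
Best best-case = 1.7 → CropF.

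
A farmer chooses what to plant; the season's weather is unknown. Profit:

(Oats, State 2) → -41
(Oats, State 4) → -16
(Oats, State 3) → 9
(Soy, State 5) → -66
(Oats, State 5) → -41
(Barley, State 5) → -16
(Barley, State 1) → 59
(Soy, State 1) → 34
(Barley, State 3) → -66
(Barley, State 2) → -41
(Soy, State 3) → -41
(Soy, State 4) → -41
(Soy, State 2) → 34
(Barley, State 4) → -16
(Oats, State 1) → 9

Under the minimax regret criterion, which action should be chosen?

Soy

Column bests: State 1=59, State 2=34, State 3=9, State 4=-16, State 5=-16.
Oats regrets: 50, 75, 0, 0, 25 → max 75
Soy regrets: 25, 0, 50, 25, 50 → max 50
Barley regrets: 0, 75, 75, 0, 0 → max 75
Smallest max regret = 50 → Soy.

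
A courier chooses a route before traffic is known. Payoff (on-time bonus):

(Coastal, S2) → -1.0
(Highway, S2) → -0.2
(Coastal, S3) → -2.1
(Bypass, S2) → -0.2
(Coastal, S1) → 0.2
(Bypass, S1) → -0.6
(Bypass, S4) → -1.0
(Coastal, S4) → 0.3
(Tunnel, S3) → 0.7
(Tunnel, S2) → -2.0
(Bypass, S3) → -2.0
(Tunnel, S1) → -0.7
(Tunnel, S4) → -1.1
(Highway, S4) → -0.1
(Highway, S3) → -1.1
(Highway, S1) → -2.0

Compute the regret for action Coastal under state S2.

Best payoff under S2 is -0.2.
Regret = -0.2 − (-1.0) = 0.8.

0.8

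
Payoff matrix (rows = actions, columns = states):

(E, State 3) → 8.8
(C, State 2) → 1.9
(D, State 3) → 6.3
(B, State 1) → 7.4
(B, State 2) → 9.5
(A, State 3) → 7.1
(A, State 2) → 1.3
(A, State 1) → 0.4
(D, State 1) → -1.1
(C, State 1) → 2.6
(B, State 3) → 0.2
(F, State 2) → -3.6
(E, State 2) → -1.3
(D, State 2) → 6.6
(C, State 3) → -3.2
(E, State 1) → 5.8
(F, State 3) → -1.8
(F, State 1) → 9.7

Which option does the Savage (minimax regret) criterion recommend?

Column bests: State 1=9.7, State 2=9.5, State 3=8.8.
A regrets: 9.3, 8.2, 1.7 → max 9.3
B regrets: 2.3, 0.0, 8.6 → max 8.6
C regrets: 7.1, 7.6, 12.0 → max 12.0
D regrets: 10.8, 2.9, 2.5 → max 10.8
E regrets: 3.9, 10.8, 0.0 → max 10.8
F regrets: 0.0, 13.1, 10.6 → max 13.1
Smallest max regret = 8.6 → B.

B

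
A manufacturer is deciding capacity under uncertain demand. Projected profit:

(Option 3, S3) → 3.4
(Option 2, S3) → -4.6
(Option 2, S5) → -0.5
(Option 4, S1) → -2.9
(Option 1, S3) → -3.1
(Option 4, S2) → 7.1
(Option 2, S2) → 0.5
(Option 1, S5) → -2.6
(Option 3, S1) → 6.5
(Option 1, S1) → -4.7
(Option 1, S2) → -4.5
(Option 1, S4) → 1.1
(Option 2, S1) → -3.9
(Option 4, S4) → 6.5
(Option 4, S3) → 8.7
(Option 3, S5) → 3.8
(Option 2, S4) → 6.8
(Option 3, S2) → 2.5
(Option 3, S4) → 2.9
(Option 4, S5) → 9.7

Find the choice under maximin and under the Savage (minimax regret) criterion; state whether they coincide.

maximin → Option 3; minimax regret → Option 3 (agree)

Row minima: Option 1=-4.7, Option 2=-4.6, Option 3=2.5, Option 4=-2.9
Best worst-case = 2.5 → Option 3.
Column bests: S1=6.5, S2=7.1, S3=8.7, S4=6.8, S5=9.7.
Option 1 regrets: 11.2, 11.6, 11.8, 5.7, 12.3 → max 12.3
Option 2 regrets: 10.4, 6.6, 13.3, 0.0, 10.2 → max 13.3
Option 3 regrets: 0.0, 4.6, 5.3, 3.9, 5.9 → max 5.9
Option 4 regrets: 9.4, 0.0, 0.0, 0.3, 0.0 → max 9.4
Smallest max regret = 5.9 → Option 3.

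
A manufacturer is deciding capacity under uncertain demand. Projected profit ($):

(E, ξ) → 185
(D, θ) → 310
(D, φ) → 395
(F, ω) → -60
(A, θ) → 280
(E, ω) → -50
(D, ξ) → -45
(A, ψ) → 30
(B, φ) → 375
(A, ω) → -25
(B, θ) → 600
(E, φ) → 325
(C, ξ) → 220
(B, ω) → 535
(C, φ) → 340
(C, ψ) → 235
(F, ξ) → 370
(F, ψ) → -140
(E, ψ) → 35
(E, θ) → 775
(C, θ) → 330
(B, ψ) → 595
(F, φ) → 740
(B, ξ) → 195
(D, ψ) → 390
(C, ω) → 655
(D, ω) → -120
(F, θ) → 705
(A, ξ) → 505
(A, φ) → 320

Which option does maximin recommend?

Row minima: A=-25, B=195, C=220, D=-120, E=-50, F=-140
Best worst-case = 220 → C.

C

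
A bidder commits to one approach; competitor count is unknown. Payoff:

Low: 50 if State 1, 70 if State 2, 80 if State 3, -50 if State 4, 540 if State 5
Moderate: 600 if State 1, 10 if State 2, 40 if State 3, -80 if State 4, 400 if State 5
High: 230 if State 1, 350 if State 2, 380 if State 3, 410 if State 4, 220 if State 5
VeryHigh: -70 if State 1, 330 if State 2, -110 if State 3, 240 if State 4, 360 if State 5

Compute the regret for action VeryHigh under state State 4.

Best payoff under State 4 is 410.
Regret = 410 − 240 = 170.

170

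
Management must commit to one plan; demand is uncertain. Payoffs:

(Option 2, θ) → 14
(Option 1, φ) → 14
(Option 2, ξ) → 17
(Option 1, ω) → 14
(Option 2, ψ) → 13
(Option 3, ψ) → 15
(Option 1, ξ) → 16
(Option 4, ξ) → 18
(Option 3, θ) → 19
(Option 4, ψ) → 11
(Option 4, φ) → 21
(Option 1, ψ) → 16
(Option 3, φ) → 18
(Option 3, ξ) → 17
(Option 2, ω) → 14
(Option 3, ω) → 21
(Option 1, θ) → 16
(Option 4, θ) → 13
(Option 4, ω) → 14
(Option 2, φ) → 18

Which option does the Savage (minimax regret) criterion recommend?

Column bests: θ=19, φ=21, ψ=16, ω=21, ξ=18.
Option 1 regrets: 3, 7, 0, 7, 2 → max 7
Option 2 regrets: 5, 3, 3, 7, 1 → max 7
Option 3 regrets: 0, 3, 1, 0, 1 → max 3
Option 4 regrets: 6, 0, 5, 7, 0 → max 7
Smallest max regret = 3 → Option 3.

Option 3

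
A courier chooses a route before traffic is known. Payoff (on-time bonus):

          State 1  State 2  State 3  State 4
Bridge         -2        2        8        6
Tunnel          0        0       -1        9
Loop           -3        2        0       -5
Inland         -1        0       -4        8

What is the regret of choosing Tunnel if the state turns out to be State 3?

Best payoff under State 3 is 8.
Regret = 8 − (-1) = 9.

9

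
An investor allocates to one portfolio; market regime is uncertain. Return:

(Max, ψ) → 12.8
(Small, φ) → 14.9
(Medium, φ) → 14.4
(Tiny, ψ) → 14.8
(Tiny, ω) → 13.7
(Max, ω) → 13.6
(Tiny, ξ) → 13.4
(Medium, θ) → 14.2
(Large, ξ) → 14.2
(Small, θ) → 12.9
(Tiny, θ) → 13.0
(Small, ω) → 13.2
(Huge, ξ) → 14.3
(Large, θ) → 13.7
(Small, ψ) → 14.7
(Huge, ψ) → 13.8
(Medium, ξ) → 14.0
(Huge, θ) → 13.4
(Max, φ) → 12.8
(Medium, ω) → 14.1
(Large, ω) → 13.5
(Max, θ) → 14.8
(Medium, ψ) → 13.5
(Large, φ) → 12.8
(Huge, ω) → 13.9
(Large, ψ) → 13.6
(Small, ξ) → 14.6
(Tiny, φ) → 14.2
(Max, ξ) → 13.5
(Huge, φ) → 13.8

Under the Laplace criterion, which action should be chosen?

Small

Row averages: Tiny=13.82, Small=14.06, Medium=14.04, Large=13.56, Huge=13.84, Max=13.5
Highest average = 14.06 → Small.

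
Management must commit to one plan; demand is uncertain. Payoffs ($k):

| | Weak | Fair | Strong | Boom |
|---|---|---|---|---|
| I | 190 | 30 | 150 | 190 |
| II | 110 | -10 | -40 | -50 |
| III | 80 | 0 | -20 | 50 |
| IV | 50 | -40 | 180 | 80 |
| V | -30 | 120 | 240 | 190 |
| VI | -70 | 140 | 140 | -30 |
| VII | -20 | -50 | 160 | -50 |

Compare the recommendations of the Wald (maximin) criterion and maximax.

maximin → I; maximax → V (disagree)

Row minima: I=30, II=-50, III=-20, IV=-40, V=-30, VI=-70, VII=-50
Best worst-case = 30 → I.
Row maxima: I=190, II=110, III=80, IV=180, V=240, VI=140, VII=160
Best best-case = 240 → V.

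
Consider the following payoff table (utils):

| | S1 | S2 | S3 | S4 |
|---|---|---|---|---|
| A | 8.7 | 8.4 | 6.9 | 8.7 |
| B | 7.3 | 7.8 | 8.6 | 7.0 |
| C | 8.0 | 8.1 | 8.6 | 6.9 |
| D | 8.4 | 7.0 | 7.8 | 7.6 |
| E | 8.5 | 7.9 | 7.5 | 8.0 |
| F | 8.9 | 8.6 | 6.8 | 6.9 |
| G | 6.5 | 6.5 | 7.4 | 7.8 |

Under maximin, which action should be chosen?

Row minima: A=6.9, B=7.0, C=6.9, D=7.0, E=7.5, F=6.8, G=6.5
Best worst-case = 7.5 → E.

E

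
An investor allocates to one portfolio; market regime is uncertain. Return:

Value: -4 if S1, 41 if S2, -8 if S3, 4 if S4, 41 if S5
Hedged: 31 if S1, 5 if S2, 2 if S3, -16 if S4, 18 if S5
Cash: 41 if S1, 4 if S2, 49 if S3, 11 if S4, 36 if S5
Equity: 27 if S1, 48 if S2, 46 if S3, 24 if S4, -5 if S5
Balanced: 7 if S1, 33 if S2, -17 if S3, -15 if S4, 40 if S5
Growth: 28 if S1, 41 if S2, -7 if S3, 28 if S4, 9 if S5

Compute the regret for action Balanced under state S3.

66

Best payoff under S3 is 49.
Regret = 49 − (-17) = 66.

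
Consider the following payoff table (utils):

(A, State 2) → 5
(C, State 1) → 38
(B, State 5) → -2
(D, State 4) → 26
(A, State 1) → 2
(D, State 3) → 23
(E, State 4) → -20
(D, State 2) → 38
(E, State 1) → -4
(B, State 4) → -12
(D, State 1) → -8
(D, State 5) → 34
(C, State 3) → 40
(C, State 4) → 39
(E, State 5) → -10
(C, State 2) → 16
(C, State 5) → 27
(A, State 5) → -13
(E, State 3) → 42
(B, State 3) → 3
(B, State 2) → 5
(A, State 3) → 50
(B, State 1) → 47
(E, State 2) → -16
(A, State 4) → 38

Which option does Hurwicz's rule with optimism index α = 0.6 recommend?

C

A: 0.6·50 + 0.4·(-13) = 24.8
B: 0.6·47 + 0.4·(-12) = 23.4
C: 0.6·40 + 0.4·16 = 30.4
D: 0.6·38 + 0.4·(-8) = 19.6
E: 0.6·42 + 0.4·(-20) = 17.2
Highest Hurwicz score = 30.4 → C.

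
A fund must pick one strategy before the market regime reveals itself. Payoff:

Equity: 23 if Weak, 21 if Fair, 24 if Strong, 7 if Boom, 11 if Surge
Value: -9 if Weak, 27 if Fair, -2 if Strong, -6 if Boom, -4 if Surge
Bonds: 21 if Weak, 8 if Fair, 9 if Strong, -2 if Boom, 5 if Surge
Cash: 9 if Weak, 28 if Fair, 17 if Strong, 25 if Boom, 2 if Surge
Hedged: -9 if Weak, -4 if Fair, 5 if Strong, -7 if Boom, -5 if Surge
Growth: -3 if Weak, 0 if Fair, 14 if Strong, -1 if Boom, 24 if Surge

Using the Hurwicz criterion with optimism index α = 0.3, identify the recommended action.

Equity

Equity: 0.3·24 + 0.7·7 = 12.1
Value: 0.3·27 + 0.7·(-9) = 1.8
Bonds: 0.3·21 + 0.7·(-2) = 4.9
Cash: 0.3·28 + 0.7·2 = 9.8
Hedged: 0.3·5 + 0.7·(-9) = -4.8
Growth: 0.3·24 + 0.7·(-3) = 5.1
Highest Hurwicz score = 12.1 → Equity.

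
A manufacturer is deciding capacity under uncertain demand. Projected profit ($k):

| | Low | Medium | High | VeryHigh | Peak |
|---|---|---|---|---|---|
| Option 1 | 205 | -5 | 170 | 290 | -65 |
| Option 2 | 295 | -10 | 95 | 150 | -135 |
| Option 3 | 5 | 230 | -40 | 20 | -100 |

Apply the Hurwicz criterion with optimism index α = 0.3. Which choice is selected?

Option 1: 0.3·290 + 0.7·(-65) = 41.5
Option 2: 0.3·295 + 0.7·(-135) = -6
Option 3: 0.3·230 + 0.7·(-100) = -1
Highest Hurwicz score = 41.5 → Option 1.

Option 1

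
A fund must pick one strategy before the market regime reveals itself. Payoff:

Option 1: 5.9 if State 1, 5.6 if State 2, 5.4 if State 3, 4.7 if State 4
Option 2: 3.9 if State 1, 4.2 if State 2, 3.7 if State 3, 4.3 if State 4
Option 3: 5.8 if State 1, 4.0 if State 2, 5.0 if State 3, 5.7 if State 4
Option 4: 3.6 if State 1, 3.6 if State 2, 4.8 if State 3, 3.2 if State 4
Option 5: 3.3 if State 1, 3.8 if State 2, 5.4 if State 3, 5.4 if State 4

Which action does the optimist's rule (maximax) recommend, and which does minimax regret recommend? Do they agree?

Row maxima: Option 1=5.9, Option 2=4.3, Option 3=5.8, Option 4=4.8, Option 5=5.4
Best best-case = 5.9 → Option 1.
Column bests: State 1=5.9, State 2=5.6, State 3=5.4, State 4=5.7.
Option 1 regrets: 0.0, 0.0, 0.0, 1.0 → max 1.0
Option 2 regrets: 2.0, 1.4, 1.7, 1.4 → max 2.0
Option 3 regrets: 0.1, 1.6, 0.4, 0.0 → max 1.6
Option 4 regrets: 2.3, 2.0, 0.6, 2.5 → max 2.5
Option 5 regrets: 2.6, 1.8, 0.0, 0.3 → max 2.6
Smallest max regret = 1.0 → Option 1.

maximax → Option 1; minimax regret → Option 1 (agree)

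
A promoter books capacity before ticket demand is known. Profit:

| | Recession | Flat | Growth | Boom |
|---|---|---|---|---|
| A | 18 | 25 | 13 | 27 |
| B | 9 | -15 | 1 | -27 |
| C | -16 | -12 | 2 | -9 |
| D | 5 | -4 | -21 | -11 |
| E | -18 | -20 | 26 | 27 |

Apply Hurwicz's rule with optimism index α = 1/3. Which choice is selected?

A

A: 1/3·27 + 2/3·13 = 53/3
B: 1/3·9 + 2/3·(-27) = -15
C: 1/3·2 + 2/3·(-16) = -10
D: 1/3·5 + 2/3·(-21) = -37/3
E: 1/3·27 + 2/3·(-20) = -13/3
Highest Hurwicz score = 53/3 → A.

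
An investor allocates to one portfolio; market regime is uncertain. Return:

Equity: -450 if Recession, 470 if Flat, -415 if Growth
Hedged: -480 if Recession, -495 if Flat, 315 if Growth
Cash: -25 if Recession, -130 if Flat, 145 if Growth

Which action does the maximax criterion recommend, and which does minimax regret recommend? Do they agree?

maximax → Equity; minimax regret → Cash (disagree)

Row maxima: Equity=470, Hedged=315, Cash=145
Best best-case = 470 → Equity.
Column bests: Recession=-25, Flat=470, Growth=315.
Equity regrets: 425, 0, 730 → max 730
Hedged regrets: 455, 965, 0 → max 965
Cash regrets: 0, 600, 170 → max 600
Smallest max regret = 600 → Cash.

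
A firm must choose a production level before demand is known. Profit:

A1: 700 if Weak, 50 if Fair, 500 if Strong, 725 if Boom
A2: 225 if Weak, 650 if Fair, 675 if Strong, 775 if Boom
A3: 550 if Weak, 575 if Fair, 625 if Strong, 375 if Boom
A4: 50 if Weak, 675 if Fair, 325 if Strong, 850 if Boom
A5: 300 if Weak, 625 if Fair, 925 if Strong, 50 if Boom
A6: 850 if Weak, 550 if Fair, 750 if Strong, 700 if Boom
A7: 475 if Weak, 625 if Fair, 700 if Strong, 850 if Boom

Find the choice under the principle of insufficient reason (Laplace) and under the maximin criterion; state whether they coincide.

laplace → A6; maximin → A6 (agree)

Row averages: A1=493.75, A2=581.25, A3=531.25, A4=475, A5=475, A6=712.5, A7=662.5
Highest average = 712.5 → A6.
Row minima: A1=50, A2=225, A3=375, A4=50, A5=50, A6=550, A7=475
Best worst-case = 550 → A6.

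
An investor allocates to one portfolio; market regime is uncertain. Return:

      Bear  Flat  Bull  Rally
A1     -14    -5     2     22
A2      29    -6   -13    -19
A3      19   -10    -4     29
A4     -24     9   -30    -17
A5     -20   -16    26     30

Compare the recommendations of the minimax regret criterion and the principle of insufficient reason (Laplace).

minimax regret → A3; laplace → A3 (agree)

Column bests: Bear=29, Flat=9, Bull=26, Rally=30.
A1 regrets: 43, 14, 24, 8 → max 43
A2 regrets: 0, 15, 39, 49 → max 49
A3 regrets: 10, 19, 30, 1 → max 30
A4 regrets: 53, 0, 56, 47 → max 56
A5 regrets: 49, 25, 0, 0 → max 49
Smallest max regret = 30 → A3.
Row averages: A1=1.25, A2=-2.25, A3=8.5, A4=-15.5, A5=5
Highest average = 8.5 → A3.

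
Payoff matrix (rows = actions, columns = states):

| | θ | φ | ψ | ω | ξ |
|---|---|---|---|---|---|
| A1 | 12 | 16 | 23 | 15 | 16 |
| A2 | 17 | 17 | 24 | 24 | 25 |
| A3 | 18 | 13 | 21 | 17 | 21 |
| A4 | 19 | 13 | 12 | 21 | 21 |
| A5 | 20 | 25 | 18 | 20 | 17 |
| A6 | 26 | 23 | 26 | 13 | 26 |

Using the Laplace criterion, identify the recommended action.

Row averages: A1=16.4, A2=21.4, A3=18, A4=17.2, A5=20, A6=22.8
Highest average = 22.8 → A6.

A6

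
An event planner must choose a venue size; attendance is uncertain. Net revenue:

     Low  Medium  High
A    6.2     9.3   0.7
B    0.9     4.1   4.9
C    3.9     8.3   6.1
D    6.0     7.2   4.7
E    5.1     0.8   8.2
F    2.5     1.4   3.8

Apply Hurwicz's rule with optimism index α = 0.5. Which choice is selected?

A: 0.5·9.3 + 0.5·0.7 = 5
B: 0.5·4.9 + 0.5·0.9 = 2.9
C: 0.5·8.3 + 0.5·3.9 = 6.1
D: 0.5·7.2 + 0.5·4.7 = 5.95
E: 0.5·8.2 + 0.5·0.8 = 4.5
F: 0.5·3.8 + 0.5·1.4 = 2.6
Highest Hurwicz score = 6.1 → C.

C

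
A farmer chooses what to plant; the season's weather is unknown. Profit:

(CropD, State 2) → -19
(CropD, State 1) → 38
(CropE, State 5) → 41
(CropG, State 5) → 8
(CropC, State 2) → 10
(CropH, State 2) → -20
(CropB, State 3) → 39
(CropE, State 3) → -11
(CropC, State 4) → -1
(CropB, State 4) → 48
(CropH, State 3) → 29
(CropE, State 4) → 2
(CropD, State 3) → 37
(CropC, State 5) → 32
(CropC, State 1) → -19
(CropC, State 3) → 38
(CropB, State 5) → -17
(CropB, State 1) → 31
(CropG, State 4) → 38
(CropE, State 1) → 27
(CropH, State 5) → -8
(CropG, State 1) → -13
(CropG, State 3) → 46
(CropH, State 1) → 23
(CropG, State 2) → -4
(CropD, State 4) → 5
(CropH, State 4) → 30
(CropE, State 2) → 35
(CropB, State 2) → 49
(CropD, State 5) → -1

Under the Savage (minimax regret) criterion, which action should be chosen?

Column bests: State 1=38, State 2=49, State 3=46, State 4=48, State 5=41.
CropD regrets: 0, 68, 9, 43, 42 → max 68
CropB regrets: 7, 0, 7, 0, 58 → max 58
CropG regrets: 51, 53, 0, 10, 33 → max 53
CropE regrets: 11, 14, 57, 46, 0 → max 57
CropC regrets: 57, 39, 8, 49, 9 → max 57
CropH regrets: 15, 69, 17, 18, 49 → max 69
Smallest max regret = 53 → CropG.

CropG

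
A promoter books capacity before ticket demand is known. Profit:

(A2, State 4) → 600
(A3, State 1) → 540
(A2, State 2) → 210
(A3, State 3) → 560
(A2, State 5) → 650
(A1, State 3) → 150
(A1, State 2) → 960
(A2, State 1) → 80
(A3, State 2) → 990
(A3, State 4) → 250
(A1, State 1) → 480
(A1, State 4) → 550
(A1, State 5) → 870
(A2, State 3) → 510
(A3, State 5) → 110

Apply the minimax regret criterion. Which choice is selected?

A1

Column bests: State 1=540, State 2=990, State 3=560, State 4=600, State 5=870.
A1 regrets: 60, 30, 410, 50, 0 → max 410
A2 regrets: 460, 780, 50, 0, 220 → max 780
A3 regrets: 0, 0, 0, 350, 760 → max 760
Smallest max regret = 410 → A1.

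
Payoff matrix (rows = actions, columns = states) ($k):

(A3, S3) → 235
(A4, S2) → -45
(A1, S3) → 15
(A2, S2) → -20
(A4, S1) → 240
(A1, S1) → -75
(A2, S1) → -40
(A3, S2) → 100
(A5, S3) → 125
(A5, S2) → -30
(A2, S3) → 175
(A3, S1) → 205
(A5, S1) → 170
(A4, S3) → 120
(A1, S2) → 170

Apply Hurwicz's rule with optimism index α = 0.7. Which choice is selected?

A3

A1: 0.7·170 + 0.3·(-75) = 96.5
A2: 0.7·175 + 0.3·(-40) = 110.5
A3: 0.7·235 + 0.3·100 = 194.5
A4: 0.7·240 + 0.3·(-45) = 154.5
A5: 0.7·170 + 0.3·(-30) = 110
Highest Hurwicz score = 194.5 → A3.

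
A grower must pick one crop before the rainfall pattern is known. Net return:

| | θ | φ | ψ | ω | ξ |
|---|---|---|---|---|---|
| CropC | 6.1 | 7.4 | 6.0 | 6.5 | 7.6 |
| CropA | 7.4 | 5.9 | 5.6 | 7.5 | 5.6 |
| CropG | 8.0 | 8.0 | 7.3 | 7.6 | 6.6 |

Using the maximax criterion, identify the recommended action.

Row maxima: CropC=7.6, CropA=7.5, CropG=8.0
Best best-case = 8.0 → CropG.

CropG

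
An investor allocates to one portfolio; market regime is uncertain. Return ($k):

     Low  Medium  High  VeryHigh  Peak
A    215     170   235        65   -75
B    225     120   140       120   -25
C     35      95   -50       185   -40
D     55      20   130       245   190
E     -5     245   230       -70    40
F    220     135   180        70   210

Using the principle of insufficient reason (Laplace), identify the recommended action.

F

Row averages: A=122, B=116, C=45, D=128, E=88, F=163
Highest average = 163 → F.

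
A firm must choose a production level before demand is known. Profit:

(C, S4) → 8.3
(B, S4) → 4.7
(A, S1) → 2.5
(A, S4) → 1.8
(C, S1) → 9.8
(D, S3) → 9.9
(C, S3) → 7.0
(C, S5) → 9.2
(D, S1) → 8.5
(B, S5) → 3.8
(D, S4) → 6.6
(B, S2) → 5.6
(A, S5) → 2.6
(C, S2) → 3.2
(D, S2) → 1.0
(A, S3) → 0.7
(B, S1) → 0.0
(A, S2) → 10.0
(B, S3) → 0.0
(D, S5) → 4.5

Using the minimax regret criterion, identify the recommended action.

Column bests: S1=9.8, S2=10.0, S3=9.9, S4=8.3, S5=9.2.
A regrets: 7.3, 0.0, 9.2, 6.5, 6.6 → max 9.2
B regrets: 9.8, 4.4, 9.9, 3.6, 5.4 → max 9.9
C regrets: 0.0, 6.8, 2.9, 0.0, 0.0 → max 6.8
D regrets: 1.3, 9.0, 0.0, 1.7, 4.7 → max 9.0
Smallest max regret = 6.8 → C.

C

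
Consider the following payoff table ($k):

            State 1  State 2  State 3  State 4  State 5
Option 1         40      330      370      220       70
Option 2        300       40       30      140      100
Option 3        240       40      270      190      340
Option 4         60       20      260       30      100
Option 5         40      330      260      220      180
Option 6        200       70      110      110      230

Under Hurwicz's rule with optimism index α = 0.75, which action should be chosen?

Option 1: 0.75·370 + 0.25·40 = 287.5
Option 2: 0.75·300 + 0.25·30 = 232.5
Option 3: 0.75·340 + 0.25·40 = 265
Option 4: 0.75·260 + 0.25·20 = 200
Option 5: 0.75·330 + 0.25·40 = 257.5
Option 6: 0.75·230 + 0.25·70 = 190
Highest Hurwicz score = 287.5 → Option 1.

Option 1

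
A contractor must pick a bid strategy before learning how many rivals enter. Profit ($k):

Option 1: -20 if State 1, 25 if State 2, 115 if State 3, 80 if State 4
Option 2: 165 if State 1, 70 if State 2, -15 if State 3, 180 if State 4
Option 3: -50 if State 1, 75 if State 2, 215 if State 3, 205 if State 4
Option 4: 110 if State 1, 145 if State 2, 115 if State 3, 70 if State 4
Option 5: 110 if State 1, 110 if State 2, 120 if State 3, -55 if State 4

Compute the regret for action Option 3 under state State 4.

Best payoff under State 4 is 205.
Regret = 205 − 205 = 0.

0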